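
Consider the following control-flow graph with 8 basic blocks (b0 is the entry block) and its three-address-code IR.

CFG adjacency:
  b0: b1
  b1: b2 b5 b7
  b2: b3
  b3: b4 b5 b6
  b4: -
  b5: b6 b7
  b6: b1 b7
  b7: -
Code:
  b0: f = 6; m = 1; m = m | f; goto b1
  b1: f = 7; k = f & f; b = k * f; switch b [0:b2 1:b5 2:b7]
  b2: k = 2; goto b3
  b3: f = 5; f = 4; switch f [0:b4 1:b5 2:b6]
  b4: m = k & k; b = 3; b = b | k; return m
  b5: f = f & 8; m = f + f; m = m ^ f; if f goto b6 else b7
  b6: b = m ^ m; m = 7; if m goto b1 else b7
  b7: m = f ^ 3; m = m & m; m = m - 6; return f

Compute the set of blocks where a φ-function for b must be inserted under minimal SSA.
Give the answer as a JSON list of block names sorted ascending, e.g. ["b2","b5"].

Answer: ["b1", "b7"]

Derivation:
idom tree: b1←b0 b2←b1 b3←b2 b4←b3 b5←b1 b6←b1 b7←b1
Dom∩ at merges:
  b1: preds {b0,b6}: {b0} ∩ {b0,b1,b6} = {b0}; idom=b0
  b5: preds {b1,b3}: {b0,b1} ∩ {b0,b1,b2,b3} = {b0,b1}; idom=b1
  b6: preds {b3,b5}: {b0,b1,b2,b3} ∩ {b0,b1,b5} = {b0,b1}; idom=b1
  b7: preds {b1,b5,b6}: {b0,b1} ∩ {b0,b1,b5} ∩ {b0,b1,b6} = {b0,b1}; idom=b1

DF walk-up:
  b1←b0: walk · to b0
  b1←b6: walk b6→b1 to b0
  b5←b1: walk · to b1
  b5←b3: walk b3→b2 to b1
  b6←b3: walk b3→b2 to b1
  b6←b5: walk b5 to b1
  b7←b1: walk · to b1
  b7←b5: walk b5 to b1
  b7←b6: walk b6 to b1
  b0 → ∅
  b1 → {b1}
  b2 → {b5,b6}
  b3 → {b5,b6}
  b4 → ∅
  b5 → {b6,b7}
  b6 → {b1,b7}
  b7 → ∅

φ for b: defs {b1,b4,b6}
  DF⁺ = {b1,b7}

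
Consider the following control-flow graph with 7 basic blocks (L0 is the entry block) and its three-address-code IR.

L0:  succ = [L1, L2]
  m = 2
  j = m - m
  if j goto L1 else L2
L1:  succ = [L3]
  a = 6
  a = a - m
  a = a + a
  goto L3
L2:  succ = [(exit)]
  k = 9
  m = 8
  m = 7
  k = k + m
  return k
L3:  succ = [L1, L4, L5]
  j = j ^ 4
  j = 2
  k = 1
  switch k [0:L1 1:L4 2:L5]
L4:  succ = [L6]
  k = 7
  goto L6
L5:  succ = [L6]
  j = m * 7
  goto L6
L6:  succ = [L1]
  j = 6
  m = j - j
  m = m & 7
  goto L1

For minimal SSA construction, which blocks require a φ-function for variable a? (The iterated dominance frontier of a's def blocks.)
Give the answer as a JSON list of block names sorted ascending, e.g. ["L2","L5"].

idom tree: L1←L0 L2←L0 L3←L1 L4←L3 L5←L3 L6←L3
Dom at joins:
  L1: preds {L0,L3,L6}: {L0} ∩ {L0,L1,L3} ∩ {L0,L1,L3,L6} = {L0}; idom=L0
  L6: preds {L4,L5}: {L0,L1,L3,L4} ∩ {L0,L1,L3,L5} = {L0,L1,L3}; idom=L3

DF derivation:
  L1←L0: walk · to L0
  L1←L3: walk L3→L1 to L0
  L1←L6: walk L6→L3→L1 to L0
  L6←L4: walk L4 to L3
  L6←L5: walk L5 to L3
  DF(L0)=∅
  DF(L1)={L1}
  DF(L2)=∅
  DF(L3)={L1}
  DF(L4)={L6}
  DF(L5)={L6}
  DF(L6)={L1}

φ for a: defs {L1}
  DF⁺ = {L1}

Answer: ["L1"]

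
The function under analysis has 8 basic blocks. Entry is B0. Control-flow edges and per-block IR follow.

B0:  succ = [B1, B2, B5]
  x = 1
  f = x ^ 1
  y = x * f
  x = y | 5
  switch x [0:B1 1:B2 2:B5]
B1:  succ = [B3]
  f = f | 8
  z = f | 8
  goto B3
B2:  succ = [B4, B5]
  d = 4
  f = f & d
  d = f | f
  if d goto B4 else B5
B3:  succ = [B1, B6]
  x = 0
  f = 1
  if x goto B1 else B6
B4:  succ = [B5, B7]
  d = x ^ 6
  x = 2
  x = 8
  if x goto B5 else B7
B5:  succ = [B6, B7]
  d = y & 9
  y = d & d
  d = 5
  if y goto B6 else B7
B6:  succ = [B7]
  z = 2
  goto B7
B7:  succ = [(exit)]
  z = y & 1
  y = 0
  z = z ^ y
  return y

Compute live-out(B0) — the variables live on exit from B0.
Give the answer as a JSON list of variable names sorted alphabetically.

Answer: ["f", "x", "y"]

Derivation:
Per-block:
  B0: {f,x,y} / ∅
  B1: {f,z} / {f}
  B2: {d,f} / {f}
  B3: {f,x} / ∅
  B4: {d,x} / {x}
  B5: {d,y} / {y}
  B6: {z} / ∅
  B7: {y,z} / {y}

Live sets:
  live B0: ∅→{f,x,y}
  live B1: {f,y}→{y}
  live B2: {f,x,y}→{x,y}
  live B3: {y}→{f,y}
  live B4: {x,y}→{y}
  live B5: {y}→{y}
  live B6: {y}→{y}
  live B7: {y}→∅

live-out(B0) = ["f", "x", "y"]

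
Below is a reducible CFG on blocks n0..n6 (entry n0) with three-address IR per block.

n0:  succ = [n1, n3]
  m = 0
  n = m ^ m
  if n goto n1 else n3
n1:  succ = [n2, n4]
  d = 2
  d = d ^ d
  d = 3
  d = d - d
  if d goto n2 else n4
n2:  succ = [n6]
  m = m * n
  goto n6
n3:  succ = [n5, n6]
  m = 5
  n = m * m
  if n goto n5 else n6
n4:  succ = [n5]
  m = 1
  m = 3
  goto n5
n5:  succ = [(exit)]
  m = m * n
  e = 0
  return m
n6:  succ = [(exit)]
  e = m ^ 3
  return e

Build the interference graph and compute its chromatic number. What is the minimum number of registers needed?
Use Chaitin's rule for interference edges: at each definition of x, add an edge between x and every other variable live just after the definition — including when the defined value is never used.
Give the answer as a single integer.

def/use:
  n0 def {m,n} use ∅
  n1 def {d} use ∅
  n2 def {m} use {m,n}
  n3 def {m,n} use ∅
  n4 def {m} use ∅
  n5 def {e,m} use {m,n}
  n6 def {e} use {m}

Backward fixpoint:
  n0 li=∅ lo={m,n}
  n1 li={m,n} lo={m,n}
  n2 li={m,n} lo={m}
  n3 li=∅ lo={m,n}
  n4 li={n} lo={m,n}
  n5 li={m,n} lo=∅
  n6 li={m} lo=∅

Interfere edges:
  d: {m,n}
  e: {m}
  m: {d,e,n}
  n: {d,m}

Registers:
  {d,m,n} pairwise interfere (3-clique) ⇒ χ ≥ 3
  assign d→c1 e→c1 m→c0 n→c2 — no edge inside a register ⇒ χ ≤ 3
  χ = 3

Answer: 3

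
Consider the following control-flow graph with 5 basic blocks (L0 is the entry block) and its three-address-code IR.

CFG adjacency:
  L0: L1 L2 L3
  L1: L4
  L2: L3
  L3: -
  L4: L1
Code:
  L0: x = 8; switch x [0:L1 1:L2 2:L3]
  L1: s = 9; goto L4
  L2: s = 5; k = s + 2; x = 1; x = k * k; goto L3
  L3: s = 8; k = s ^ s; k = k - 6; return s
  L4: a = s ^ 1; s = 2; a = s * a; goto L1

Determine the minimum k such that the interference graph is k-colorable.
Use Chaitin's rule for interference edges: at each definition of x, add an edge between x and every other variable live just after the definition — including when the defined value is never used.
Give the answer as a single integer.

Per-block:
  L0: def={x} ue=∅
  L1: def={s} ue=∅
  L2: def={k,s,x} ue=∅
  L3: def={k,s} ue=∅
  L4: def={a,s} ue={s}

Backward fixpoint:
  L0: in=∅ out=∅
  L1: in=∅ out={s}
  L2: in=∅ out=∅
  L3: in=∅ out=∅
  L4: in={s} out=∅

Interference:
  a↔{s}
  k↔{s,x}
  s↔{a,k}
  x↔{k}

Registers:
  {a,s} pairwise interfere (2-clique) ⇒ χ ≥ 2
  assign a→r0 k→r0 s→r1 x→r1 — no edge inside a register ⇒ χ ≤ 2
  χ = 2

Answer: 2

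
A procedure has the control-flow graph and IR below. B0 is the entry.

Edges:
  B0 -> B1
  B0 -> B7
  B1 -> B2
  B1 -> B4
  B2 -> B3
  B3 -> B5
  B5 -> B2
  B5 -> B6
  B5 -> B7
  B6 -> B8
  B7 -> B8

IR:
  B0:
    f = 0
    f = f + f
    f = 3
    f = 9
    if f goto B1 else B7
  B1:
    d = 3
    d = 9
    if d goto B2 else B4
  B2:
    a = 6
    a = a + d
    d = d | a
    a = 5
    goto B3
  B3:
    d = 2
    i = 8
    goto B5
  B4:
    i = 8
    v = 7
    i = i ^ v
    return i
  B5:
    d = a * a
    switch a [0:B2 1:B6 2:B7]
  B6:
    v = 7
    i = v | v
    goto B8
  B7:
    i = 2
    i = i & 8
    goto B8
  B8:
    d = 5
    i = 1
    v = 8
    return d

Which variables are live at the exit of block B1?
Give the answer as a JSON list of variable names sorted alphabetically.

def/use:
  B0: {f} / ∅
  B1: {d} / ∅
  B2: {a,d} / {d}
  B3: {d,i} / ∅
  B4: {i,v} / ∅
  B5: {d} / {a}
  B6: {i,v} / ∅
  B7: {i} / ∅
  B8: {d,i,v} / ∅

Backward fixpoint:
  live B0: ∅→∅
  live B1: ∅→{d}
  live B2: {d}→{a}
  live B3: {a}→{a}
  live B4: ∅→∅
  live B5: {a}→{d}
  live B6: ∅→∅
  live B7: ∅→∅
  live B8: ∅→∅

live-out(B1) = ["d"]

Answer: ["d"]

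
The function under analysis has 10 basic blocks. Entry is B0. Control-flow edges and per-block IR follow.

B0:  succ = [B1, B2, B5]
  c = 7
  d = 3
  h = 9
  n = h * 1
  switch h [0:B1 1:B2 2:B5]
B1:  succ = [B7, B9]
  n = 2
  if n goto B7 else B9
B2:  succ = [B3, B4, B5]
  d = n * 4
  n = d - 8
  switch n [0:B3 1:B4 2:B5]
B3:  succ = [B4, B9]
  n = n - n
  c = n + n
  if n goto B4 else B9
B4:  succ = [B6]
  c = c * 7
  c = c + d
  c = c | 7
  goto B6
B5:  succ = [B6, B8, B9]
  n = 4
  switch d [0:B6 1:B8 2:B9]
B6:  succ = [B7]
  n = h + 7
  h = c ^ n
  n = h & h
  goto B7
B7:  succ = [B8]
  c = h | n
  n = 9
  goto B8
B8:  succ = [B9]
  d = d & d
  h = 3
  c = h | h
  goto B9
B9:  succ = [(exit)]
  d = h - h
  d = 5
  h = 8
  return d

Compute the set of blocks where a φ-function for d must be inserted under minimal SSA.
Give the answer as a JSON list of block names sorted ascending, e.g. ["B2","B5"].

Answer: ["B5", "B6", "B7", "B8", "B9"]

Derivation:
idom tree: B1←B0 B2←B0 B3←B2 B4←B2 B5←B0 B6←B0 B7←B0 B8←B0 B9←B0
Dom at joins:
  B4: preds {B2,B3}: {B0,B2} ∩ {B0,B2,B3} = {B0,B2}; idom=B2
  B5: preds {B0,B2}: {B0} ∩ {B0,B2} = {B0}; idom=B0
  B6: preds {B4,B5}: {B0,B2,B4} ∩ {B0,B5} = {B0}; idom=B0
  B7: preds {B1,B6}: {B0,B1} ∩ {B0,B6} = {B0}; idom=B0
  B8: preds {B5,B7}: {B0,B5} ∩ {B0,B7} = {B0}; idom=B0
  B9: preds {B1,B3,B5,B8}: {B0,B1} ∩ {B0,B2,B3} ∩ {B0,B5} ∩ {B0,B8} = {B0}; idom=B0

DF derivation:
  B4←B2: walk · to B2
  B4←B3: walk B3 to B2
  B5←B0: walk · to B0
  B5←B2: walk B2 to B0
  B6←B4: walk B4→B2 to B0
  B6←B5: walk B5 to B0
  B7←B1: walk B1 to B0
  B7←B6: walk B6 to B0
  B8←B5: walk B5 to B0
  B8←B7: walk B7 to B0
  B9←B1: walk B1 to B0
  B9←B3: walk B3→B2 to B0
  B9←B5: walk B5 to B0
  B9←B8: walk B8 to B0
  DF(B0)=∅
  DF(B1)={B7,B9}
  DF(B2)={B5,B6,B9}
  DF(B3)={B4,B9}
  DF(B4)={B6}
  DF(B5)={B6,B8,B9}
  DF(B6)={B7}
  DF(B7)={B8}
  DF(B8)={B9}
  DF(B9)=∅

φ for d: defs {B0,B2,B8,B9}
  DF⁺ = {B5,B6,B7,B8,B9}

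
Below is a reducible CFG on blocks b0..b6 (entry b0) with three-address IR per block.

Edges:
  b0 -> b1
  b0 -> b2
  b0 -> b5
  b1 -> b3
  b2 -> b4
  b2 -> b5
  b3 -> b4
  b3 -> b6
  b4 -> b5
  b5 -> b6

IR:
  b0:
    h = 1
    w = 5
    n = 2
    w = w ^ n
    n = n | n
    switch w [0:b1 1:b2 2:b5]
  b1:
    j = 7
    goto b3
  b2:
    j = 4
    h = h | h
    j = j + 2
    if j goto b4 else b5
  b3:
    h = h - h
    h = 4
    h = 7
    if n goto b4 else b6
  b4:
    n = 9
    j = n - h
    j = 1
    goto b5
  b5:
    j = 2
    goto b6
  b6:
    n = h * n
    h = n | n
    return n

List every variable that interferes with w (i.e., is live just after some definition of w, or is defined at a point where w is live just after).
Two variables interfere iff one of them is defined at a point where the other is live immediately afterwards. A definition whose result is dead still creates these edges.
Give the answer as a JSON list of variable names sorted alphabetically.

Block summaries:
  b0: def={h,n,w} ue=∅
  b1: def={j} ue=∅
  b2: def={h,j} ue={h}
  b3: def={h} ue={h,n}
  b4: def={j,n} ue={h}
  b5: def={j} ue=∅
  b6: def={h,n} ue={h,n}

Backward fixpoint:
  live b0: ∅→{h,n}
  live b1: {h,n}→{h,n}
  live b2: {h,n}→{h,n}
  live b3: {h,n}→{h,n}
  live b4: {h}→{h,n}
  live b5: {h,n}→{h,n}
  live b6: {h,n}→∅

Interference:
  h — {j,n,w}
  j — {h,n}
  n — {h,j,w}
  w — {h,n}

N(w) = ["h", "n"]

Answer: ["h", "n"]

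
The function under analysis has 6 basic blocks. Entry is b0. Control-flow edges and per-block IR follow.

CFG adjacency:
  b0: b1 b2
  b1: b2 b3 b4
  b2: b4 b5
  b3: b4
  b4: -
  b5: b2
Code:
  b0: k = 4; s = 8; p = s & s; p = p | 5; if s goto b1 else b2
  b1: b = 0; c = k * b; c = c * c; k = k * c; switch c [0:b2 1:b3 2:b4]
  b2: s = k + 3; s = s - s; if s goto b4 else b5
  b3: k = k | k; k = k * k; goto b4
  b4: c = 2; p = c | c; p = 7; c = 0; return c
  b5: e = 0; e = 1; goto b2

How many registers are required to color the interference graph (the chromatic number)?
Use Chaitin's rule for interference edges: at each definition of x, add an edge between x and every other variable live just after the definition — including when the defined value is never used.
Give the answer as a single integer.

Answer: 3

Working:
def/use:
  b0: {k,p,s} / ∅
  b1: {b,c,k} / {k}
  b2: {s} / {k}
  b3: {k} / {k}
  b4: {c,p} / ∅
  b5: {e} / ∅

Live sets:
  b0 li=∅ lo={k}
  b1 li={k} lo={k}
  b2 li={k} lo={k}
  b3 li={k} lo=∅
  b4 li=∅ lo=∅
  b5 li={k} lo={k}

Interference:
  b↔{k}
  c↔{k}
  e↔{k}
  k↔{b,c,e,p,s}
  p↔{k,s}
  s↔{k,p}

Colouring:
  lower bound: {k,p,s} mutually conflict ⇒ χ ≥ 3
  assign b→c1 c→c1 e→c1 k→c0 p→c1 s→c2 — no edge inside a register ⇒ χ ≤ 3
  χ = 3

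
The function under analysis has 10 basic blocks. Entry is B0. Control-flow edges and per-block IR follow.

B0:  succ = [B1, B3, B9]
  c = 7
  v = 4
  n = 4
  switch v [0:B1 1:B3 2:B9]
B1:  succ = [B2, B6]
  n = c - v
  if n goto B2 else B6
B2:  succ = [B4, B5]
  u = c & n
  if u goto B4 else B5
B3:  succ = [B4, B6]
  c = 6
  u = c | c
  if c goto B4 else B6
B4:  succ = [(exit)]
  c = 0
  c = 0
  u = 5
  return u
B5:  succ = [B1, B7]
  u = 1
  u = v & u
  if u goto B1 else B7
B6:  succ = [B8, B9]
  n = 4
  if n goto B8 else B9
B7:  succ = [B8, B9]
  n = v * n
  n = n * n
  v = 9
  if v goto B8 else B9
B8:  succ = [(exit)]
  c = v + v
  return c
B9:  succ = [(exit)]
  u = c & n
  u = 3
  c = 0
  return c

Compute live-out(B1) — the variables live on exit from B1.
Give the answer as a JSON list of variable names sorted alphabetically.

Answer: ["c", "n", "v"]

Analysis:
Block summaries:
  B0: {c,n,v} / ∅
  B1: {n} / {c,v}
  B2: {u} / {c,n}
  B3: {c,u} / ∅
  B4: {c,u} / ∅
  B5: {u} / {v}
  B6: {n} / ∅
  B7: {n,v} / {n,v}
  B8: {c} / {v}
  B9: {c,u} / {c,n}

Live sets:
  live B0: ∅→{c,n,v}
  live B1: {c,v}→{c,n,v}
  live B2: {c,n,v}→{c,n,v}
  live B3: {v}→{c,v}
  live B4: ∅→∅
  live B5: {c,n,v}→{c,n,v}
  live B6: {c,v}→{c,n,v}
  live B7: {c,n,v}→{c,n,v}
  live B8: {v}→∅
  live B9: {c,n}→∅

live-out(B1) = ["c", "n", "v"]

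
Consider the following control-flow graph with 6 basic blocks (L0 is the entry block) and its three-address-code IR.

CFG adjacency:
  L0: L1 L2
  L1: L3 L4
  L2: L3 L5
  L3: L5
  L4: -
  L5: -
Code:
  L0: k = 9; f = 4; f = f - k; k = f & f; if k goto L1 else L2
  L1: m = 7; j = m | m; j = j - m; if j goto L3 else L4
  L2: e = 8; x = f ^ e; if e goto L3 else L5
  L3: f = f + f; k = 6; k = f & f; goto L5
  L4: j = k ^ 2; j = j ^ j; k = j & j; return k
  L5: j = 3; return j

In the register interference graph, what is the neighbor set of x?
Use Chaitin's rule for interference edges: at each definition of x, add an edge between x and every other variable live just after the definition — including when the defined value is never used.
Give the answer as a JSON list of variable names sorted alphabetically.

Answer: ["e", "f"]

Derivation:
Block summaries:
  L0: {f,k} / ∅
  L1: {j,m} / ∅
  L2: {e,x} / {f}
  L3: {f,k} / {f}
  L4: {j,k} / {k}
  L5: {j} / ∅

Liveness:
  live L0: ∅→{f,k}
  live L1: {f,k}→{f,k}
  live L2: {f}→{f}
  live L3: {f}→∅
  live L4: {k}→∅
  live L5: ∅→∅

Interference:
  e↔{f,x}
  f↔{e,j,k,m,x}
  j↔{f,k,m}
  k↔{f,j,m}
  m↔{f,j,k}
  x↔{e,f}

N(x) = ["e", "f"]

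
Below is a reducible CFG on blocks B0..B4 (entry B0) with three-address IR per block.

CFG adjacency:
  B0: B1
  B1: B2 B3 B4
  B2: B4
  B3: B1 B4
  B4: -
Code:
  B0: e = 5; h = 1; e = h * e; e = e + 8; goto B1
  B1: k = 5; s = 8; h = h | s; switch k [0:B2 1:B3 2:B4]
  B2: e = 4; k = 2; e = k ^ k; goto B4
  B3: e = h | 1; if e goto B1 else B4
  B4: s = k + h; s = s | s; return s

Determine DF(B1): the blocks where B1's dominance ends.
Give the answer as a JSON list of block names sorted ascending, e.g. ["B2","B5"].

Answer: ["B1"]

Analysis:
idom tree: B1←B0 B2←B1 B3←B1 B4←B1
Dom∩ at merges:
  B1: preds {B0,B3}: {B0} ∩ {B0,B1,B3} = {B0}; idom=B0
  B4: preds {B1,B2,B3}: {B0,B1} ∩ {B0,B1,B2} ∩ {B0,B1,B3} = {B0,B1}; idom=B1

DF walk-up:
  B1←B0: walk · to B0
  B1←B3: walk B3→B1 to B0
  B4←B1: walk · to B1
  B4←B2: walk B2 to B1
  B4←B3: walk B3 to B1
  B0 → ∅
  B1 → {B1}
  B2 → {B4}
  B3 → {B1,B4}
  B4 → ∅

DF(B1) = ["B1"]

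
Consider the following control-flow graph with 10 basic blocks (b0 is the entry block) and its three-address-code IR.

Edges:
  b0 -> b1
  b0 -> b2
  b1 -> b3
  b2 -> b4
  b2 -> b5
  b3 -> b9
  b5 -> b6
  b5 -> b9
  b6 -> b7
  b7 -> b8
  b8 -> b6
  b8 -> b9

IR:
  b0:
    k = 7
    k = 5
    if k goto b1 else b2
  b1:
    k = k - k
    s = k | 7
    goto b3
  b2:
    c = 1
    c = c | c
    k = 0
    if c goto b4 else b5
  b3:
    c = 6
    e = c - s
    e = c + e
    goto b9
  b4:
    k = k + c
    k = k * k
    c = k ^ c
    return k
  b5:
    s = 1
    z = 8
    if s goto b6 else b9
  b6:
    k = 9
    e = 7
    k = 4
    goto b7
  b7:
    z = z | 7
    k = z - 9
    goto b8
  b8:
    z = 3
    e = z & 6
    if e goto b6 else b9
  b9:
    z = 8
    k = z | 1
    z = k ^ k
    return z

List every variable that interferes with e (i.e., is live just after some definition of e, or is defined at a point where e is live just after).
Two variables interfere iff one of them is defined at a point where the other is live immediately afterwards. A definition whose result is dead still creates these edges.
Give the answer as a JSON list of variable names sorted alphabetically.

Answer: ["c", "z"]

Analysis:
def/use:
  b0: {k} / ∅
  b1: {k,s} / {k}
  b2: {c,k} / ∅
  b3: {c,e} / {s}
  b4: {c,k} / {c,k}
  b5: {s,z} / ∅
  b6: {e,k} / ∅
  b7: {k,z} / {z}
  b8: {e,z} / ∅
  b9: {k,z} / ∅

Live sets:
  b0: in=∅ out={k}
  b1: in={k} out={s}
  b2: in=∅ out={c,k}
  b3: in={s} out=∅
  b4: in={c,k} out=∅
  b5: in=∅ out={z}
  b6: in={z} out={z}
  b7: in={z} out=∅
  b8: in=∅ out={z}
  b9: in=∅ out=∅

Interference:
  c↔{e,k,s}
  e↔{c,z}
  k↔{c,z}
  s↔{c,z}
  z↔{e,k,s}

N(e) = ["c", "z"]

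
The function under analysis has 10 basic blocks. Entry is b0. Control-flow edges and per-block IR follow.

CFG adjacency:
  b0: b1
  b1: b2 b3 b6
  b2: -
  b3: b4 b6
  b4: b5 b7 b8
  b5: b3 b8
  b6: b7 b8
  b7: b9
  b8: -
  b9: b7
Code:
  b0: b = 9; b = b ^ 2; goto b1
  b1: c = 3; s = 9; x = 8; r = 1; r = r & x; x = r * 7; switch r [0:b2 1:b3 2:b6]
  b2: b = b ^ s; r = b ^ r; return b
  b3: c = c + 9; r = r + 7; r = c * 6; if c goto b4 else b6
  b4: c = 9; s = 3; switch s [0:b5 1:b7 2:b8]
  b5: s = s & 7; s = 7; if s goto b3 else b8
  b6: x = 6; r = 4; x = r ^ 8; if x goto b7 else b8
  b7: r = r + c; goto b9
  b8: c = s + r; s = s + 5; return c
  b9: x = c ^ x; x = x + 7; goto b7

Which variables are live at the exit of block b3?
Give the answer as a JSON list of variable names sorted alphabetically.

Answer: ["c", "r", "s", "x"]

Analysis:
Block summaries:
  b0 def {b} use ∅
  b1 def {c,r,s,x} use ∅
  b2 def {b,r} use {b,r,s}
  b3 def {c,r} use {c,r}
  b4 def {c,s} use ∅
  b5 def {s} use {s}
  b6 def {r,x} use ∅
  b7 def {r} use {c,r}
  b8 def {c,s} use {r,s}
  b9 def {x} use {c,x}

Backward fixpoint:
  b0: in=∅ out={b}
  b1: in={b} out={b,c,r,s,x}
  b2: in={b,r,s} out=∅
  b3: in={c,r,s,x} out={c,r,s,x}
  b4: in={r,x} out={c,r,s,x}
  b5: in={c,r,s,x} out={c,r,s,x}
  b6: in={c,s} out={c,r,s,x}
  b7: in={c,r,x} out={c,r,x}
  b8: in={r,s} out=∅
  b9: in={c,r,x} out={c,r,x}

live-out(b3) = ["c", "r", "s", "x"]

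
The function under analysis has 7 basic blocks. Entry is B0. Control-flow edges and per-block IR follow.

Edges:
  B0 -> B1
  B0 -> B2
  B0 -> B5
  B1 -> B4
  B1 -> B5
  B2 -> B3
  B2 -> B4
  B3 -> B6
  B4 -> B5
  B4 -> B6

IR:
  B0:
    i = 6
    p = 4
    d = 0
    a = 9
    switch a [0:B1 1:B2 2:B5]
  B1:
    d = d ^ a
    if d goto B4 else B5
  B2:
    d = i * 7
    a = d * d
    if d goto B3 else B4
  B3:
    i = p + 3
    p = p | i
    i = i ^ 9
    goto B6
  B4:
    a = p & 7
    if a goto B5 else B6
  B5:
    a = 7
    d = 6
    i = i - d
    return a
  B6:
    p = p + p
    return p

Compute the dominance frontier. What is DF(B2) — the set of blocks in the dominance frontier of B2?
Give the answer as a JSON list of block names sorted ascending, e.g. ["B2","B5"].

Answer: ["B4", "B6"]

Working:
idom tree: B1←B0 B2←B0 B3←B2 B4←B0 B5←B0 B6←B0
Join-block Dom:
  B4: preds {B1,B2}: {B0,B1} ∩ {B0,B2} = {B0}; idom=B0
  B5: preds {B0,B1,B4}: {B0} ∩ {B0,B1} ∩ {B0,B4} = {B0}; idom=B0
  B6: preds {B3,B4}: {B0,B2,B3} ∩ {B0,B4} = {B0}; idom=B0

DF derivation:
  join B4 pred B1: B1 stop@B0
  join B4 pred B2: B2 stop@B0
  join B5 pred B0: · stop@B0
  join B5 pred B1: B1 stop@B0
  join B5 pred B4: B4 stop@B0
  join B6 pred B3: B3→B2 stop@B0
  join B6 pred B4: B4 stop@B0
  B0 → ∅
  B1 → {B4,B5}
  B2 → {B4,B6}
  B3 → {B6}
  B4 → {B5,B6}
  B5 → ∅
  B6 → ∅

DF(B2) = ["B4", "B6"]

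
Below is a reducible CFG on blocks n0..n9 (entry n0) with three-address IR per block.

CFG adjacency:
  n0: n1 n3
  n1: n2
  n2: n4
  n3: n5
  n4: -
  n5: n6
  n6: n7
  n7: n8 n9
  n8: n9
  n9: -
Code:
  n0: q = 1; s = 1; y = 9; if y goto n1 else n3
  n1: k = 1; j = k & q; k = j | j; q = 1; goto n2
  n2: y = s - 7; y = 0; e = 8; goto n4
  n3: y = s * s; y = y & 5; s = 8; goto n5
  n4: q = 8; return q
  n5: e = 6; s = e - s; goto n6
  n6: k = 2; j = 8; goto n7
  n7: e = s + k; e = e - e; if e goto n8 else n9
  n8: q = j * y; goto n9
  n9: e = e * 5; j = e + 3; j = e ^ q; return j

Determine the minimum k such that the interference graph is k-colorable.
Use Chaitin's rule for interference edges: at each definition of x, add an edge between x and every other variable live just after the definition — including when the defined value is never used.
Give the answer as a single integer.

def/use:
  n0: {q,s,y} / ∅
  n1: {j,k,q} / {q}
  n2: {e,y} / {s}
  n3: {s,y} / {s}
  n4: {q} / ∅
  n5: {e,s} / {s}
  n6: {j,k} / ∅
  n7: {e} / {k,s}
  n8: {q} / {j,y}
  n9: {e,j} / {e,q}

Liveness:
  n0 li=∅ lo={q,s}
  n1 li={q,s} lo={s}
  n2 li={s} lo=∅
  n3 li={q,s} lo={q,s,y}
  n4 li=∅ lo=∅
  n5 li={q,s,y} lo={q,s,y}
  n6 li={q,s,y} lo={j,k,q,s,y}
  n7 li={j,k,q,s,y} lo={e,j,q,y}
  n8 li={e,j,y} lo={e,q}
  n9 li={e,q} lo=∅

Conflict graph:
  e↔{j,q,s,y}
  j↔{e,k,q,s,y}
  k↔{j,q,s,y}
  q↔{e,j,k,s,y}
  s↔{e,j,k,q,y}
  y↔{e,j,k,q,s}

Registers:
  {e,j,q,s,y} pairwise interfere (5-clique) ⇒ χ ≥ 5
  assign e→r4 j→r0 k→r4 q→r1 s→r2 y→r3 — no edge inside a register ⇒ χ ≤ 5
  χ = 5

Answer: 5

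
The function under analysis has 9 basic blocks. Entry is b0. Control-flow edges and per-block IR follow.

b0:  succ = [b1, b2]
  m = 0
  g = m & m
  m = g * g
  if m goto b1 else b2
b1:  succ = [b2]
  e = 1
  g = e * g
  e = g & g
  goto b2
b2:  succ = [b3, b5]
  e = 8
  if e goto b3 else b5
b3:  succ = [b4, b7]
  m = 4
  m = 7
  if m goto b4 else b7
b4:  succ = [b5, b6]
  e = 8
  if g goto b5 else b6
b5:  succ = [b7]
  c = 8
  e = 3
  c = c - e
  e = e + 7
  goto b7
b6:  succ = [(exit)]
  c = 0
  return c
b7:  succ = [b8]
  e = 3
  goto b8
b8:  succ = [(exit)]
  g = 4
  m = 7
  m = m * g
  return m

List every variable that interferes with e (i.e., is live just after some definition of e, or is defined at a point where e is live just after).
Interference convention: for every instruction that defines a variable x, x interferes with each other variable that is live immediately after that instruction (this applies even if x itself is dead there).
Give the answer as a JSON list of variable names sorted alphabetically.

Block summaries:
  b0: def={g,m} ue=∅
  b1: def={e,g} ue={g}
  b2: def={e} ue=∅
  b3: def={m} ue=∅
  b4: def={e} ue={g}
  b5: def={c,e} ue=∅
  b6: def={c} ue=∅
  b7: def={e} ue=∅
  b8: def={g,m} ue=∅

Live sets:
  b0 li=∅ lo={g}
  b1 li={g} lo={g}
  b2 li={g} lo={g}
  b3 li={g} lo={g}
  b4 li={g} lo=∅
  b5 li=∅ lo=∅
  b6 li=∅ lo=∅
  b7 li=∅ lo=∅
  b8 li=∅ lo=∅

Interference:
  c: {e}
  e: {c,g}
  g: {e,m}
  m: {g}

N(e) = ["c", "g"]

Answer: ["c", "g"]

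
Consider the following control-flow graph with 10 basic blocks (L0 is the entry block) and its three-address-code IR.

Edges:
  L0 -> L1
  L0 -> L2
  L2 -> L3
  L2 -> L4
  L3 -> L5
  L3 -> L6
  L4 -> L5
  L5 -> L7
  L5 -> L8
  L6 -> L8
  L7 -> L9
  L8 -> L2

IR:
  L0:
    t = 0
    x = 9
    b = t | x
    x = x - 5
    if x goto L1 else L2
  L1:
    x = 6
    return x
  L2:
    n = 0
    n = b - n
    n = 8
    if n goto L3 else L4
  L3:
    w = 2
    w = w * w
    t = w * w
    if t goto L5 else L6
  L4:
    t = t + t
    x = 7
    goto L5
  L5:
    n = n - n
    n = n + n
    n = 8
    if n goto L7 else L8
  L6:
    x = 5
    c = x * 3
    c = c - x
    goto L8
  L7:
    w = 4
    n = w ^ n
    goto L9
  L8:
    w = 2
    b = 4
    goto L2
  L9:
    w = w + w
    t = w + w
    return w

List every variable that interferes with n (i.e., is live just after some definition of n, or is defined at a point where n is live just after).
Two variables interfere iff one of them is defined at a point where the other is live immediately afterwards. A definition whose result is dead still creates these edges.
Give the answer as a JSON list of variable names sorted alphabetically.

Per-block:
  L0: def={b,t,x} ue=∅
  L1: def={x} ue=∅
  L2: def={n} ue={b}
  L3: def={t,w} ue=∅
  L4: def={t,x} ue={t}
  L5: def={n} ue={n}
  L6: def={c,x} ue=∅
  L7: def={n,w} ue={n}
  L8: def={b,w} ue=∅
  L9: def={t,w} ue={w}

Backward fixpoint:
  live L0: ∅→{b,t}
  live L1: ∅→∅
  live L2: {b,t}→{n,t}
  live L3: {n}→{n,t}
  live L4: {n,t}→{n,t}
  live L5: {n,t}→{n,t}
  live L6: {t}→{t}
  live L7: {n}→{w}
  live L8: {t}→{b,t}
  live L9: {w}→∅

Interfere edges:
  b — {n,t,x}
  c — {t,x}
  n — {b,t,w,x}
  t — {b,c,n,w,x}
  w — {n,t}
  x — {b,c,n,t}

N(n) = ["b", "t", "w", "x"]

Answer: ["b", "t", "w", "x"]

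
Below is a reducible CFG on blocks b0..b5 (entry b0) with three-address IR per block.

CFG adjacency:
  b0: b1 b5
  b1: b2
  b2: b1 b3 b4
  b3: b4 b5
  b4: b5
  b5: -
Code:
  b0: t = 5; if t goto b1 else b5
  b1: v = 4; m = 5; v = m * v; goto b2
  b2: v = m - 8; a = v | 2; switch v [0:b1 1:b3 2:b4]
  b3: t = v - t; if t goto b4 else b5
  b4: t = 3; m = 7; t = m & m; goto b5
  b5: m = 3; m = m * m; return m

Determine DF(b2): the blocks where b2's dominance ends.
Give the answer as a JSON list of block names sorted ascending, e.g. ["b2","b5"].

idom tree: b1←b0 b2←b1 b3←b2 b4←b2 b5←b0
Join-block Dom:
  b1: preds {b0,b2}: {b0} ∩ {b0,b1,b2} = {b0}; idom=b0
  b4: preds {b2,b3}: {b0,b1,b2} ∩ {b0,b1,b2,b3} = {b0,b1,b2}; idom=b2
  b5: preds {b0,b3,b4}: {b0} ∩ {b0,b1,b2,b3} ∩ {b0,b1,b2,b4} = {b0}; idom=b0

DF walk-up:
  join b1 pred b0: · stop@b0
  join b1 pred b2: b2→b1 stop@b0
  join b4 pred b2: · stop@b2
  join b4 pred b3: b3 stop@b2
  join b5 pred b0: · stop@b0
  join b5 pred b3: b3→b2→b1 stop@b0
  join b5 pred b4: b4→b2→b1 stop@b0
  DF(b0)=∅
  DF(b1)={b1,b5}
  DF(b2)={b1,b5}
  DF(b3)={b4,b5}
  DF(b4)={b5}
  DF(b5)=∅

DF(b2) = ["b1", "b5"]

Answer: ["b1", "b5"]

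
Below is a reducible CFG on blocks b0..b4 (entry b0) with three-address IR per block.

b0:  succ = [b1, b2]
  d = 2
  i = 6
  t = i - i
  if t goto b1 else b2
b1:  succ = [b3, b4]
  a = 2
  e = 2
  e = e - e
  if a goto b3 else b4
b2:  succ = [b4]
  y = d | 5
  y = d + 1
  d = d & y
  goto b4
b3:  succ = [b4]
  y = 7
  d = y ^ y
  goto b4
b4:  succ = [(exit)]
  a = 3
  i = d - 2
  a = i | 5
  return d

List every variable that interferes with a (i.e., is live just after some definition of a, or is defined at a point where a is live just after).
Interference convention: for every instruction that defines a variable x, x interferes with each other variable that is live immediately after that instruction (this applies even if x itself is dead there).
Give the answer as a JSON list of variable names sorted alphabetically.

def/use:
  b0 def {d,i,t} use ∅
  b1 def {a,e} use ∅
  b2 def {d,y} use {d}
  b3 def {d,y} use ∅
  b4 def {a,i} use {d}

Backward fixpoint:
  b0 li=∅ lo={d}
  b1 li={d} lo={d}
  b2 li={d} lo={d}
  b3 li=∅ lo={d}
  b4 li={d} lo=∅

Conflict graph:
  a↔{d,e}
  d↔{a,e,i,t,y}
  e↔{a,d}
  i↔{d}
  t↔{d}
  y↔{d}

N(a) = ["d", "e"]

Answer: ["d", "e"]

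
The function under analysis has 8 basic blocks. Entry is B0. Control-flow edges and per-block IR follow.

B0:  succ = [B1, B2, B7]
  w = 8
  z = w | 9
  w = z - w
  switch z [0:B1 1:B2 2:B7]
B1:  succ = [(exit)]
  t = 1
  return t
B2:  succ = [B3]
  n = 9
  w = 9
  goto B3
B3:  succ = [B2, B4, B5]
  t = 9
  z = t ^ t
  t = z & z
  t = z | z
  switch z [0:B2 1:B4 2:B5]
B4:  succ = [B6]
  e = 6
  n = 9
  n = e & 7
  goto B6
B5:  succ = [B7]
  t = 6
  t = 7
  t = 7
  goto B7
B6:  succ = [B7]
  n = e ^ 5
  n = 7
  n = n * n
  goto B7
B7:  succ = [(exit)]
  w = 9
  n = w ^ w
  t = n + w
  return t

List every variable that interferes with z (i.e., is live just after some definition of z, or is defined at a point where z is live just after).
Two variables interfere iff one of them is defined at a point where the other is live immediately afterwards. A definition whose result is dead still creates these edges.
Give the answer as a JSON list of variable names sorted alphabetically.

Answer: ["t", "w"]

Working:
Per-block:
  B0: def={w,z} ue=∅
  B1: def={t} ue=∅
  B2: def={n,w} ue=∅
  B3: def={t,z} ue=∅
  B4: def={e,n} ue=∅
  B5: def={t} ue=∅
  B6: def={n} ue={e}
  B7: def={n,t,w} ue=∅

Liveness:
  live B0: ∅→∅
  live B1: ∅→∅
  live B2: ∅→∅
  live B3: ∅→∅
  live B4: ∅→{e}
  live B5: ∅→∅
  live B6: {e}→∅
  live B7: ∅→∅

Interference:
  e: {n}
  n: {e,w}
  t: {z}
  w: {n,z}
  z: {t,w}

N(z) = ["t", "w"]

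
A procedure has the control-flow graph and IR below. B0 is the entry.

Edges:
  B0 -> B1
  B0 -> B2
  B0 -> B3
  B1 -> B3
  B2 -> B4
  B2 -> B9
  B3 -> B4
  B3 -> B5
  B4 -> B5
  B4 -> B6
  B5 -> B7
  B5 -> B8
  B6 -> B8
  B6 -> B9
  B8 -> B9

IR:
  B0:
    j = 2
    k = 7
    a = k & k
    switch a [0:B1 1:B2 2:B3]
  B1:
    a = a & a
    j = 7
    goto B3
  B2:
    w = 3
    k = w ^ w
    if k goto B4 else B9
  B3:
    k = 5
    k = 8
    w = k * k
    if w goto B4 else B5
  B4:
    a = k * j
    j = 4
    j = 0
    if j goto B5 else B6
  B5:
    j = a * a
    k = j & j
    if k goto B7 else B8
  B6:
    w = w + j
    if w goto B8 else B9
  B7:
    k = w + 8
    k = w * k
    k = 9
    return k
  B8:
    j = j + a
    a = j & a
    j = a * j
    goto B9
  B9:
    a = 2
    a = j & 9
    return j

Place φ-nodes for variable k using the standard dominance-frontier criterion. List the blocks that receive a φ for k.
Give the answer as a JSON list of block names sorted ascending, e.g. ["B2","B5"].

idom tree: B1←B0 B2←B0 B3←B0 B4←B0 B5←B0 B6←B4 B7←B5 B8←B0 B9←B0
Dom at joins:
  B3: preds {B0,B1}: {B0} ∩ {B0,B1} = {B0}; idom=B0
  B4: preds {B2,B3}: {B0,B2} ∩ {B0,B3} = {B0}; idom=B0
  B5: preds {B3,B4}: {B0,B3} ∩ {B0,B4} = {B0}; idom=B0
  B8: preds {B5,B6}: {B0,B5} ∩ {B0,B4,B6} = {B0}; idom=B0
  B9: preds {B2,B6,B8}: {B0,B2} ∩ {B0,B4,B6} ∩ {B0,B8} = {B0}; idom=B0

DF walk-up:
  join B3 pred B0: · stop@B0
  join B3 pred B1: B1 stop@B0
  join B4 pred B2: B2 stop@B0
  join B4 pred B3: B3 stop@B0
  join B5 pred B3: B3 stop@B0
  join B5 pred B4: B4 stop@B0
  join B8 pred B5: B5 stop@B0
  join B8 pred B6: B6→B4 stop@B0
  join B9 pred B2: B2 stop@B0
  join B9 pred B6: B6→B4 stop@B0
  join B9 pred B8: B8 stop@B0
  B0 → ∅
  B1 → {B3}
  B2 → {B4,B9}
  B3 → {B4,B5}
  B4 → {B5,B8,B9}
  B5 → {B8}
  B6 → {B8,B9}
  B7 → ∅
  B8 → {B9}
  B9 → ∅

φ for k: defs {B0,B2,B3,B5,B7}
  DF⁺ = {B4,B5,B8,B9}

Answer: ["B4", "B5", "B8", "B9"]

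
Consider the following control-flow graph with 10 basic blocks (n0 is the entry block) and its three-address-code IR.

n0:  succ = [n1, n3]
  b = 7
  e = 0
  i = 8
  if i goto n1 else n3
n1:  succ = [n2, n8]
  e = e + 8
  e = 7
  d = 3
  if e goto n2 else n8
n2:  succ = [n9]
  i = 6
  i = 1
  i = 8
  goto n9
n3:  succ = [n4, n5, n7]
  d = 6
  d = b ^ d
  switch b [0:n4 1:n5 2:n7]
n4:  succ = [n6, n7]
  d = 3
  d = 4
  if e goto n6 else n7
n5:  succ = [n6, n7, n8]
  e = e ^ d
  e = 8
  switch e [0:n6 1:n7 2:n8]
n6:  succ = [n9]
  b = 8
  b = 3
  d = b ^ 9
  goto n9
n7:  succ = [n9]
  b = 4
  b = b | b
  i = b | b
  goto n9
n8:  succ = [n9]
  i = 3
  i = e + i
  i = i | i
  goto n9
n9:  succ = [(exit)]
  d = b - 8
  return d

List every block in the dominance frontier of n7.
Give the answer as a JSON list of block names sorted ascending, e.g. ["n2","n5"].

idom tree: n1←n0 n2←n1 n3←n0 n4←n3 n5←n3 n6←n3 n7←n3 n8←n0 n9←n0
Dom∩ at merges:
  n6: preds {n4,n5}: {n0,n3,n4} ∩ {n0,n3,n5} = {n0,n3}; idom=n3
  n7: preds {n3,n4,n5}: {n0,n3} ∩ {n0,n3,n4} ∩ {n0,n3,n5} = {n0,n3}; idom=n3
  n8: preds {n1,n5}: {n0,n1} ∩ {n0,n3,n5} = {n0}; idom=n0
  n9: preds {n2,n6,n7,n8}: {n0,n1,n2} ∩ {n0,n3,n6} ∩ {n0,n3,n7} ∩ {n0,n8} = {n0}; idom=n0

DF derivation:
  join n6 pred n4: n4 stop@n3
  join n6 pred n5: n5 stop@n3
  join n7 pred n3: · stop@n3
  join n7 pred n4: n4 stop@n3
  join n7 pred n5: n5 stop@n3
  join n8 pred n1: n1 stop@n0
  join n8 pred n5: n5→n3 stop@n0
  join n9 pred n2: n2→n1 stop@n0
  join n9 pred n6: n6→n3 stop@n0
  join n9 pred n7: n7→n3 stop@n0
  join n9 pred n8: n8 stop@n0
  n0: DF=∅
  n1: DF={n8,n9}
  n2: DF={n9}
  n3: DF={n8,n9}
  n4: DF={n6,n7}
  n5: DF={n6,n7,n8}
  n6: DF={n9}
  n7: DF={n9}
  n8: DF={n9}
  n9: DF=∅

DF(n7) = ["n9"]

Answer: ["n9"]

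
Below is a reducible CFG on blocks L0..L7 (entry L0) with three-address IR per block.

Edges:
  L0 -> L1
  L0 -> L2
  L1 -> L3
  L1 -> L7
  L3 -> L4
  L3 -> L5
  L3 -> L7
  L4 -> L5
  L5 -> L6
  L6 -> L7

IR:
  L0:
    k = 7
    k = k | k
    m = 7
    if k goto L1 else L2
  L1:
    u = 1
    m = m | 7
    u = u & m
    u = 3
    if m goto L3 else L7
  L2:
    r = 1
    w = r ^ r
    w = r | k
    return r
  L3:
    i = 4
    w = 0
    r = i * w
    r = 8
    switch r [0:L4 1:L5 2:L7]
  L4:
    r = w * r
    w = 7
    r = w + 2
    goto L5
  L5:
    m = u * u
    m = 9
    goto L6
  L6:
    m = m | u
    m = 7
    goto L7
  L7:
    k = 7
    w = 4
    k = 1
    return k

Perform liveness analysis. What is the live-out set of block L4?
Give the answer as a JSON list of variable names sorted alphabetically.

Answer: ["u"]

Derivation:
def/use:
  L0: def={k,m} ue=∅
  L1: def={m,u} ue={m}
  L2: def={r,w} ue={k}
  L3: def={i,r,w} ue=∅
  L4: def={r,w} ue={r,w}
  L5: def={m} ue={u}
  L6: def={m} ue={m,u}
  L7: def={k,w} ue=∅

Live sets:
  L0: in=∅ out={k,m}
  L1: in={m} out={u}
  L2: in={k} out=∅
  L3: in={u} out={r,u,w}
  L4: in={r,u,w} out={u}
  L5: in={u} out={m,u}
  L6: in={m,u} out=∅
  L7: in=∅ out=∅

live-out(L4) = ["u"]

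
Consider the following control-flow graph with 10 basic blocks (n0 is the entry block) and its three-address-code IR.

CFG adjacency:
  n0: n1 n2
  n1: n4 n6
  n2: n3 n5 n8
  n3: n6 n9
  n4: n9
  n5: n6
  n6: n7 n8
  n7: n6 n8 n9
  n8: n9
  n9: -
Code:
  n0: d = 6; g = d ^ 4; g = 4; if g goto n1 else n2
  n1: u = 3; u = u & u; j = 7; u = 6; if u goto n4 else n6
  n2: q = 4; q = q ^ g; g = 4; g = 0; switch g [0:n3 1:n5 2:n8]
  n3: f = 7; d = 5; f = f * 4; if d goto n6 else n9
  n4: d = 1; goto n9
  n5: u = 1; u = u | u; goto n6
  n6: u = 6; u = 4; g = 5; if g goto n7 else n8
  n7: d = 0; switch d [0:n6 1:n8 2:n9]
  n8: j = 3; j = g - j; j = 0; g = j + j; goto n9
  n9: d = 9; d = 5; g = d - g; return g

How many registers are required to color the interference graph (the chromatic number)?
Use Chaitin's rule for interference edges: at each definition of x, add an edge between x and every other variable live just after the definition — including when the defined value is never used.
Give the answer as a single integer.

Answer: 3

Analysis:
Block summaries:
  n0: {d,g} / ∅
  n1: {j,u} / ∅
  n2: {g,q} / {g}
  n3: {d,f} / ∅
  n4: {d} / ∅
  n5: {u} / ∅
  n6: {g,u} / ∅
  n7: {d} / ∅
  n8: {g,j} / {g}
  n9: {d,g} / {g}

Backward fixpoint:
  live n0: ∅→{g}
  live n1: {g}→{g}
  live n2: {g}→{g}
  live n3: {g}→{g}
  live n4: {g}→{g}
  live n5: ∅→∅
  live n6: ∅→{g}
  live n7: {g}→{g}
  live n8: {g}→{g}
  live n9: {g}→∅

Conflict graph:
  d↔{f,g}
  f↔{d,g}
  g↔{d,f,j,q,u}
  j↔{g}
  q↔{g}
  u↔{g}

Colouring:
  lower bound: {d,f,g} mutually conflict ⇒ χ ≥ 3
  3-colouring: R0={g}  R1={d,j,q,u}  R2={f}
  χ = 3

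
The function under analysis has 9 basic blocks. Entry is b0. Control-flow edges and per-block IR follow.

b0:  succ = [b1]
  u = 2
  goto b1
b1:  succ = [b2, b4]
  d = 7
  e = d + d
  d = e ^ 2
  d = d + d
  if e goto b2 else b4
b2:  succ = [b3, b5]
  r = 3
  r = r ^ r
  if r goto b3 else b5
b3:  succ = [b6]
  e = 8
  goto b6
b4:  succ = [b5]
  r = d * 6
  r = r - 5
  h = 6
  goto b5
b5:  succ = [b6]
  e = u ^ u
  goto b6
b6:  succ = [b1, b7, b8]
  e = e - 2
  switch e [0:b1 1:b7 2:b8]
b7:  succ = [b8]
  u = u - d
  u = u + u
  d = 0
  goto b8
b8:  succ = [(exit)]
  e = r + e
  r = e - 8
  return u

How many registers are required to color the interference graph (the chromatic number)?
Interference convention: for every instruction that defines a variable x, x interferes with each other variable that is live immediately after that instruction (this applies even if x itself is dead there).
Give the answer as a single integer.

Block summaries:
  b0: {u} / ∅
  b1: {d,e} / ∅
  b2: {r} / ∅
  b3: {e} / ∅
  b4: {h,r} / {d}
  b5: {e} / {u}
  b6: {e} / {e}
  b7: {d,u} / {d,u}
  b8: {e,r} / {e,r,u}

Live sets:
  b0: in=∅ out={u}
  b1: in={u} out={d,u}
  b2: in={d,u} out={d,r,u}
  b3: in={d,r,u} out={d,e,r,u}
  b4: in={d,u} out={d,r,u}
  b5: in={d,r,u} out={d,e,r,u}
  b6: in={d,e,r,u} out={d,e,r,u}
  b7: in={d,e,r,u} out={e,r,u}
  b8: in={e,r,u} out=∅

Interfere edges:
  d: {e,h,r,u}
  e: {d,r,u}
  h: {d,r,u}
  r: {d,e,h,u}
  u: {d,e,h,r}

Registers:
  {d,e,r,u} pairwise interfere (4-clique) ⇒ χ ≥ 4
  assign d→r0 e→r3 h→r3 r→r1 u→r2 — no edge inside a register ⇒ χ ≤ 4
  χ = 4

Answer: 4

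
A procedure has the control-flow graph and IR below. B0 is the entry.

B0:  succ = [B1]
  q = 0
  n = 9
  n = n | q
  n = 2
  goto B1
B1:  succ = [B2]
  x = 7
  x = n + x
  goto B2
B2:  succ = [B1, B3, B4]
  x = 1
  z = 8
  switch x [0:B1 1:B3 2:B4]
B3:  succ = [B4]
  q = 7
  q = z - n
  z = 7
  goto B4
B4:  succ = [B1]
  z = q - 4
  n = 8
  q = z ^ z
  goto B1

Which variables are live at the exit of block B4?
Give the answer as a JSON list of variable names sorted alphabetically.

Block summaries:
  B0: def={n,q} ue=∅
  B1: def={x} ue={n}
  B2: def={x,z} ue=∅
  B3: def={q,z} ue={n,z}
  B4: def={n,q,z} ue={q}

Live sets:
  B0 li=∅ lo={n,q}
  B1 li={n,q} lo={n,q}
  B2 li={n,q} lo={n,q,z}
  B3 li={n,z} lo={q}
  B4 li={q} lo={n,q}

live-out(B4) = ["n", "q"]

Answer: ["n", "q"]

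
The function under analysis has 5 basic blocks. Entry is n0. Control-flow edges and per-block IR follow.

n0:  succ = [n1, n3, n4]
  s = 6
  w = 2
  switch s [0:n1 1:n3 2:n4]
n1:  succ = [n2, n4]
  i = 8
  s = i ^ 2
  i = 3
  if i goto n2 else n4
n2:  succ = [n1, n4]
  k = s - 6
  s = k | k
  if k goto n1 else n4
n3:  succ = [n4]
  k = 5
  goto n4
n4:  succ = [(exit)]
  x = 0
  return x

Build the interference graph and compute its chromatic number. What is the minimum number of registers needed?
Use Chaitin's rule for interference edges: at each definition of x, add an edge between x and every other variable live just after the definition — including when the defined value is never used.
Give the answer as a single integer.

def/use:
  n0 def {s,w} use ∅
  n1 def {i,s} use ∅
  n2 def {k,s} use {s}
  n3 def {k} use ∅
  n4 def {x} use ∅

Liveness:
  n0: in=∅ out=∅
  n1: in=∅ out={s}
  n2: in={s} out=∅
  n3: in=∅ out=∅
  n4: in=∅ out=∅

Conflict graph:
  i: {s}
  k: {s}
  s: {i,k,w}
  w: {s}
  x: ∅

Colouring:
  {i,s} pairwise interfere (2-clique) ⇒ χ ≥ 2
  2-colouring: R0={s,x}  R1={i,k,w}
  χ = 2

Answer: 2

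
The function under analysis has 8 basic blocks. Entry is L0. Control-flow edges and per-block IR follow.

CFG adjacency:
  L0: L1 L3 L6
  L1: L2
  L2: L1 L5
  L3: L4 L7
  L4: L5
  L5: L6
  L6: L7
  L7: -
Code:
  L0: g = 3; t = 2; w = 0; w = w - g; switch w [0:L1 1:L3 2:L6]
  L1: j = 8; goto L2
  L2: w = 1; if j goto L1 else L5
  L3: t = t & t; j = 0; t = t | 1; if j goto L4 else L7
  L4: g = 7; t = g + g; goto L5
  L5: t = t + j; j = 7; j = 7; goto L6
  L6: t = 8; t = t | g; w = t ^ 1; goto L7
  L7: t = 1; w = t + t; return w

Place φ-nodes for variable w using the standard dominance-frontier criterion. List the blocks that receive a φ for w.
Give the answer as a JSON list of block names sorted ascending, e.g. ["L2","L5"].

idom tree: L1←L0 L2←L1 L3←L0 L4←L3 L5←L0 L6←L0 L7←L0
Dom at joins:
  L1: preds {L0,L2}: {L0} ∩ {L0,L1,L2} = {L0}; idom=L0
  L5: preds {L2,L4}: {L0,L1,L2} ∩ {L0,L3,L4} = {L0}; idom=L0
  L6: preds {L0,L5}: {L0} ∩ {L0,L5} = {L0}; idom=L0
  L7: preds {L3,L6}: {L0,L3} ∩ {L0,L6} = {L0}; idom=L0

DF walk-up:
  join L1 pred L0: · stop@L0
  join L1 pred L2: L2→L1 stop@L0
  join L5 pred L2: L2→L1 stop@L0
  join L5 pred L4: L4→L3 stop@L0
  join L6 pred L0: · stop@L0
  join L6 pred L5: L5 stop@L0
  join L7 pred L3: L3 stop@L0
  join L7 pred L6: L6 stop@L0
  DF(L0)=∅
  DF(L1)={L1,L5}
  DF(L2)={L1,L5}
  DF(L3)={L5,L7}
  DF(L4)={L5}
  DF(L5)={L6}
  DF(L6)={L7}
  DF(L7)=∅

φ for w: defs {L0,L2,L6,L7}
  DF⁺ = {L1,L5,L6,L7}

Answer: ["L1", "L5", "L6", "L7"]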